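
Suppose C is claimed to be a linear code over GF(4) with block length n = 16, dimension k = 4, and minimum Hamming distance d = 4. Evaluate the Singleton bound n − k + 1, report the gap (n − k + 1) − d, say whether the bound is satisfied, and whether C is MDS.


Singleton RHS = n − k + 1 = 13, slack = 9, bound satisfied, not MDS.

Singleton bound: d ≤ n − k + 1.
Here n = 16, k = 4, so n − k + 1 = 13.
Given d = 4, check d ≤ 13: YES.
Slack = (n − k + 1) − d = 9.
The code is NOT MDS (slack = 9 > 0).
Description: the claimed parameters are [16, 4, 4]_4; such a code would be non-MDS.


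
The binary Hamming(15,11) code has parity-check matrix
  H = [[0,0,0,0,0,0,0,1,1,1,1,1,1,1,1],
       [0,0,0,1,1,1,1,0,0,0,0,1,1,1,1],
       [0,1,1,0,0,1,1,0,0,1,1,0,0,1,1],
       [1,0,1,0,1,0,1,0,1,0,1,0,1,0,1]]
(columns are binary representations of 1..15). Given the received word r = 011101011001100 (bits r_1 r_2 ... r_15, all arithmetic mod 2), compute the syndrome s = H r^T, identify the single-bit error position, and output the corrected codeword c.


s = (0, 0, 1, 1)^T, error position = 3, corrected codeword c = 010101011001100

Compute s = H r^T mod 2 one row at a time:
  s_1 = 1 + 1 + 0 + 0 + 1 + 1 + 0 + 0 = 4 ≡ 0 (mod 2).
  s_2 = 1 + 0 + 1 + 0 + 1 + 1 + 0 + 0 = 4 ≡ 0 (mod 2).
  s_3 = 1 + 1 + 1 + 0 + 0 + 0 + 0 + 0 = 3 ≡ 1 (mod 2).
  s_4 = 0 + 1 + 0 + 0 + 1 + 0 + 1 + 0 = 3 ≡ 1 (mod 2).
s = (0, 0, 1, 1)^T — this equals column 3 of H (binary 0011), so error is at position 3.
Correct: flip bit 3 of r = 011101011001100 to get c = 010101011001100.


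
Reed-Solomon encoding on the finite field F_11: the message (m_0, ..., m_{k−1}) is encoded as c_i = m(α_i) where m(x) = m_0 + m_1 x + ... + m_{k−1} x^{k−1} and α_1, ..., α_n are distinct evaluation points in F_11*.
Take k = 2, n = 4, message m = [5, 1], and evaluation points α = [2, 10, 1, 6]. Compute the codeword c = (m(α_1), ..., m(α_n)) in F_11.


c = [7, 4, 6, 0]

Message polynomial: m(x) = 5 + 1·x (mod 11).
For each evaluation point α_i, compute m(α_i) mod 11:
  α_1 = 2: Horner steps 1 → 7, so m(2) = 7.
  α_2 = 10: Horner steps 1 → 4, so m(10) = 4.
  α_3 = 1: Horner steps 1 → 6, so m(1) = 6.
  α_4 = 6: Horner steps 1 → 0, so m(6) = 0.
Codeword c = [7, 4, 6, 0] ∈ F_11^4.


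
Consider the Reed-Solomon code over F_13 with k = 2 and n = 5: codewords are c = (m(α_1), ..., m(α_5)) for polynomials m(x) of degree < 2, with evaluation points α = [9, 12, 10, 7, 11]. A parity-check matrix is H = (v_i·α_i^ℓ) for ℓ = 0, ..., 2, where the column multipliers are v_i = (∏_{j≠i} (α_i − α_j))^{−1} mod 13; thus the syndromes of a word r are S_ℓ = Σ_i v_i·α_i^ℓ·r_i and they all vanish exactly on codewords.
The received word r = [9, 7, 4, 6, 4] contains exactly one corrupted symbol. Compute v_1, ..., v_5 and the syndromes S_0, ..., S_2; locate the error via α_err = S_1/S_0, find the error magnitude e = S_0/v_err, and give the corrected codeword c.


S = (1, 11, 4), error at position 5, error magnitude e = 5, c = [9, 7, 4, 6, 12].

Step 1: column multipliers v_i = (∏_{j≠i}(α_i − α_j))^{−1} mod 13.
  i = 1 (α = 9): (9−12)(9−10)(9−7)(9−11) = (−3)·(−1)·2·(−2) = −12 ≡ 1, so v_1 = 1^{−1} = 1 (mod 13).
  i = 2 (α = 12): (12−9)(12−10)(12−7)(12−11) = 3·2·5·1 = 30 ≡ 4, so v_2 = 4^{−1} = 10 (mod 13).
  i = 3 (α = 10): (10−9)(10−12)(10−7)(10−11) = 1·(−2)·3·(−1) = 6 ≡ 6, so v_3 = 6^{−1} = 11 (mod 13).
  i = 4 (α = 7): (7−9)(7−12)(7−10)(7−11) = (−2)·(−5)·(−3)·(−4) = 120 ≡ 3, so v_4 = 3^{−1} = 9 (mod 13).
  i = 5 (α = 11): (11−9)(11−12)(11−10)(11−7) = 2·(−1)·1·4 = −8 ≡ 5, so v_5 = 5^{−1} = 8 (mod 13).
  v = [1, 10, 11, 9, 8].
Step 2: syndromes of r = [9, 7, 4, 6, 4] (all sums mod 13).
  S_0 = Σ v_i r_i = 1·9 + 10·7 + 11·4 + 9·6 + 8·4 = 209 ≡ 1.
  S_1 = Σ v_i α_i r_i = 1·9·9 + 10·12·7 + 11·10·4 + 9·7·6 + 8·11·4 = 2091 ≡ 11.
  α_i^2 mod 13 = [3, 1, 9, 10, 4].
  S_2 = Σ v_i α_i^2 r_i = 1·3·9 + 10·1·7 + 11·9·4 + 9·10·6 + 8·4·4 = 1161 ≡ 4.
  S = (1, 11, 4) ≠ 0, so r is not a codeword (an error is present).
Step 3: locate the error. For a single error e at position i, S_ℓ = v_i·e·α_i^ℓ, so α_err = S_1/S_0.
  S_0^{−1} = 1^{−1} = 1 (mod 13), so α_err = 11·1 = 11 ≡ 11 = α_5. Error position i = 5.
  Consistency check: S_2/S_1 = 4·6 = 24 ≡ 11 = α_err ✓ (single-error assumption holds).
Step 4: error magnitude e = S_0/v_5 = S_0·∏_{j≠5}(α_5 − α_j) = 1·5 = 5 ≡ 5 (mod 13).
Step 5: correct position 5: c_5 = r_5 − e = 4 − 5 ≡ 12 (mod 13). Hence c = [9, 7, 4, 6, 12].
  Check: interpolating c through the α_i gives m(x) = 2 + 8·x (degree < 2) with m(α_i) = c_i for every i, so c is indeed a codeword.


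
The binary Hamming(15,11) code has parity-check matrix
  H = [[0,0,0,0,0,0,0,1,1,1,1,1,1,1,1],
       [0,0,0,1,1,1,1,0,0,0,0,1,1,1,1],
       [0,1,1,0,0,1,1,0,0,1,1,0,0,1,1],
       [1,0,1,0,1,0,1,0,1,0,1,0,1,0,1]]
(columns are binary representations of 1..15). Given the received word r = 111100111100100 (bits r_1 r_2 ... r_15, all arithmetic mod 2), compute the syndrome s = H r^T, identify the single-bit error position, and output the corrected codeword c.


s = (0, 1, 0, 1)^T, error position = 5, corrected codeword c = 111110111100100

Compute s = H r^T mod 2 one row at a time:
  s_1 = 1 + 1 + 1 + 0 + 0 + 1 + 0 + 0 = 4 ≡ 0 (mod 2).
  s_2 = 1 + 0 + 0 + 1 + 0 + 1 + 0 + 0 = 3 ≡ 1 (mod 2).
  s_3 = 1 + 1 + 0 + 1 + 1 + 0 + 0 + 0 = 4 ≡ 0 (mod 2).
  s_4 = 1 + 1 + 0 + 1 + 1 + 0 + 1 + 0 = 5 ≡ 1 (mod 2).
s = (0, 1, 0, 1)^T — this equals column 5 of H (binary 0101), so error is at position 5.
Correct: flip bit 5 of r = 111100111100100 to get c = 111110111100100.


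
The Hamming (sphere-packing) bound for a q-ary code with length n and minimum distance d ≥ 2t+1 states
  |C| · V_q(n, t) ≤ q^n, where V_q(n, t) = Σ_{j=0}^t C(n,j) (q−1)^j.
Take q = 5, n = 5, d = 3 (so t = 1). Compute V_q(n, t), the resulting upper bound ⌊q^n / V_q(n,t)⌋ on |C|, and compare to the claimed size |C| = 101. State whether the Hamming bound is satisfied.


V_q(n, t) = 21, q^n = 3125, Hamming bound = 148, |C| = 101 ≤ bound (satisfied).

Step 1: Compute V_q(n, t) = Σ_{j=0}^1 C(n, j) (q−1)^j.
  j = 0: C(5,0)·(4)^0 = 1·1 = 1.
  j = 1: C(5,1)·(4)^1 = 5·4 = 20.
  V_q(n, t) = 1 + 20 = 21.
Step 2: q^n = 5^5 = 3125.
Step 3: Hamming bound ⌊q^n / V_q(n,t)⌋ = ⌊3125/21⌋ = 148.
Step 4: Compare |C| = 101 to 148: satisfied.
The claimed |C| lies below the Hamming bound.


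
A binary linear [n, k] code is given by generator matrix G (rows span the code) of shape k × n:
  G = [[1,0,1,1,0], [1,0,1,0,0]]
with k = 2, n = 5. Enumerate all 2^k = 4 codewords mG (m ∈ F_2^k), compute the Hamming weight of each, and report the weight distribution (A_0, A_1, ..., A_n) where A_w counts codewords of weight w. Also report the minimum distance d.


Weight distribution: A_0 = 1, A_1 = 1, A_2 = 1, A_3 = 1. Minimum distance d = 1.

Enumerate all 2^2 = 4 messages m ∈ F_2^2.
For each, compute codeword c = mG in F_2^5, then tally its weight.
  m = 00 → c = 00000, weight = 0.
  m = 10 → c = 10110, weight = 3.
  m = 01 → c = 10100, weight = 2.
  m = 11 → c = 00010, weight = 1.
Tally weights:
  weight 0: 1 codewords.
  weight 1: 1 codewords.
  weight 2: 1 codewords.
  weight 3: 1 codewords.
Minimum distance d = smallest w > 0 with A_w > 0 = 1.
Sanity: Σ A_w = 4 = 2^2 = 4 ✓.


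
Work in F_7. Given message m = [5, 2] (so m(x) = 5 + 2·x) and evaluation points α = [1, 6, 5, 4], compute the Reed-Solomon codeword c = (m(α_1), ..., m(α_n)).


c = [0, 3, 1, 6]

Message polynomial: m(x) = 5 + 2·x (mod 7).
For each evaluation point α_i, compute m(α_i) mod 7:
  α_1 = 1: Horner steps 2 → 0, so m(1) = 0.
  α_2 = 6: Horner steps 2 → 3, so m(6) = 3.
  α_3 = 5: Horner steps 2 → 1, so m(5) = 1.
  α_4 = 4: Horner steps 2 → 6, so m(4) = 6.
Codeword c = [0, 3, 1, 6] ∈ F_7^4.


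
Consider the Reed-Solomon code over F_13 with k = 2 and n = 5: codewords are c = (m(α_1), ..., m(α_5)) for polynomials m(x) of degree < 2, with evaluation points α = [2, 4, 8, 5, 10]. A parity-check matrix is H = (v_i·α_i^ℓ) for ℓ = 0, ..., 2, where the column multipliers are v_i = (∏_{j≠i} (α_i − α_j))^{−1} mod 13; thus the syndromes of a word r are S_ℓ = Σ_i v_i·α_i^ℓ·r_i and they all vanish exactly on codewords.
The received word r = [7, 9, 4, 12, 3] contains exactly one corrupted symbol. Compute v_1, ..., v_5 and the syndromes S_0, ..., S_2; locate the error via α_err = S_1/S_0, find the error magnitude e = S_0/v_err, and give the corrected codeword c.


S = (4, 3, 12), error at position 2, error magnitude e = 3, c = [7, 6, 4, 12, 3].

Step 1: column multipliers v_i = (∏_{j≠i}(α_i − α_j))^{−1} mod 13.
  i = 1 (α = 2): (2−4)(2−8)(2−5)(2−10) = (−2)·(−6)·(−3)·(−8) = 288 ≡ 2, so v_1 = 2^{−1} = 7 (mod 13).
  i = 2 (α = 4): (4−2)(4−8)(4−5)(4−10) = 2·(−4)·(−1)·(−6) = −48 ≡ 4, so v_2 = 4^{−1} = 10 (mod 13).
  i = 3 (α = 8): (8−2)(8−4)(8−5)(8−10) = 6·4·3·(−2) = −144 ≡ 12, so v_3 = 12^{−1} = 12 (mod 13).
  i = 4 (α = 5): (5−2)(5−4)(5−8)(5−10) = 3·1·(−3)·(−5) = 45 ≡ 6, so v_4 = 6^{−1} = 11 (mod 13).
  i = 5 (α = 10): (10−2)(10−4)(10−8)(10−5) = 8·6·2·5 = 480 ≡ 12, so v_5 = 12^{−1} = 12 (mod 13).
  v = [7, 10, 12, 11, 12].
Step 2: syndromes of r = [7, 9, 4, 12, 3] (all sums mod 13).
  S_0 = Σ v_i r_i = 7·7 + 10·9 + 12·4 + 11·12 + 12·3 = 355 ≡ 4.
  S_1 = Σ v_i α_i r_i = 7·2·7 + 10·4·9 + 12·8·4 + 11·5·12 + 12·10·3 = 1862 ≡ 3.
  α_i^2 mod 13 = [4, 3, 12, 12, 9].
  S_2 = Σ v_i α_i^2 r_i = 7·4·7 + 10·3·9 + 12·12·4 + 11·12·12 + 12·9·3 = 2950 ≡ 12.
  S = (4, 3, 12) ≠ 0, so r is not a codeword (an error is present).
Step 3: locate the error. For a single error e at position i, S_ℓ = v_i·e·α_i^ℓ, so α_err = S_1/S_0.
  S_0^{−1} = 4^{−1} = 10 (mod 13), so α_err = 3·10 = 30 ≡ 4 = α_2. Error position i = 2.
  Consistency check: S_2/S_1 = 12·9 = 108 ≡ 4 = α_err ✓ (single-error assumption holds).
Step 4: error magnitude e = S_0/v_2 = S_0·∏_{j≠2}(α_2 − α_j) = 4·4 = 16 ≡ 3 (mod 13).
Step 5: correct position 2: c_2 = r_2 − e = 9 − 3 ≡ 6 (mod 13). Hence c = [7, 6, 4, 12, 3].
  Check: interpolating c through the α_i gives m(x) = 8 + 6·x (degree < 2) with m(α_i) = c_i for every i, so c is indeed a codeword.


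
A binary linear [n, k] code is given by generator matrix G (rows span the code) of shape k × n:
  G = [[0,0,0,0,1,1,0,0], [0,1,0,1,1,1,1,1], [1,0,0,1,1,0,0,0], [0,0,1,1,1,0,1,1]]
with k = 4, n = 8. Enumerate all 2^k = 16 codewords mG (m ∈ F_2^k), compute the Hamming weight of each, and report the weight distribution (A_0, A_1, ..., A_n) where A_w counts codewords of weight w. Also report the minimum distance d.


Weight distribution: A_0 = 1, A_2 = 1, A_3 = 4, A_4 = 3, A_5 = 4, A_6 = 3. Minimum distance d = 2.

Enumerate all 2^4 = 16 messages m ∈ F_2^4.
For each, compute codeword c = mG in F_2^8, then tally its weight.
  m = 0000 → c = 00000000, weight = 0.
  m = 1000 → c = 00001100, weight = 2.
  m = 0100 → c = 01011111, weight = 6.
  m = 1100 → c = 01010011, weight = 4.
  m = 0010 → c = 10011000, weight = 3.
  m = 1010 → c = 10010100, weight = 3.
  m = 0110 → c = 11000111, weight = 5.
  m = 1110 → c = 11001011, weight = 5.
  m = 0001 → c = 00111011, weight = 5.
  m = 1001 → c = 00110111, weight = 5.
  m = 0101 → c = 01100100, weight = 3.
  m = 1101 → c = 01101000, weight = 3.
  m = 0011 → c = 10100011, weight = 4.
  m = 1011 → c = 10101111, weight = 6.
  m = 0111 → c = 11111100, weight = 6.
  m = 1111 → c = 11110000, weight = 4.
Tally weights:
  weight 0: 1 codewords.
  weight 2: 1 codewords.
  weight 3: 4 codewords.
  weight 4: 3 codewords.
  weight 5: 4 codewords.
  weight 6: 3 codewords.
Minimum distance d = smallest w > 0 with A_w > 0 = 2.
Sanity: Σ A_w = 16 = 2^4 = 16 ✓.


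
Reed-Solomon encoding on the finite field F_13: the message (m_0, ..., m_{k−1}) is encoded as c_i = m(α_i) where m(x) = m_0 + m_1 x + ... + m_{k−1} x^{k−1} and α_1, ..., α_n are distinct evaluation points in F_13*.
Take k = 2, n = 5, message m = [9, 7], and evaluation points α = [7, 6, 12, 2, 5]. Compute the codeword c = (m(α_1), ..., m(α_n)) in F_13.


c = [6, 12, 2, 10, 5]

Message polynomial: m(x) = 9 + 7·x (mod 13).
For each evaluation point α_i, compute m(α_i) mod 13:
  α_1 = 7: Horner steps 7 → 6, so m(7) = 6.
  α_2 = 6: Horner steps 7 → 12, so m(6) = 12.
  α_3 = 12: Horner steps 7 → 2, so m(12) = 2.
  α_4 = 2: Horner steps 7 → 10, so m(2) = 10.
  α_5 = 5: Horner steps 7 → 5, so m(5) = 5.
Codeword c = [6, 12, 2, 10, 5] ∈ F_13^5.


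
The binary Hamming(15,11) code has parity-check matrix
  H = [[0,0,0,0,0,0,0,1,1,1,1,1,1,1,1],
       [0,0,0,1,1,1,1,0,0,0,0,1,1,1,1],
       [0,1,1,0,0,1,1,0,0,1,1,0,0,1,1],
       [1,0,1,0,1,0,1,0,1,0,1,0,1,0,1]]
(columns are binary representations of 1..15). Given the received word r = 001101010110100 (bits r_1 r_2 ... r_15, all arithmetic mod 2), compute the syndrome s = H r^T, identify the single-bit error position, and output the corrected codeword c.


s = (0, 1, 0, 1)^T, error position = 5, corrected codeword c = 001111010110100

Compute s = H r^T mod 2 one row at a time:
  s_1 = 1 + 0 + 1 + 1 + 0 + 1 + 0 + 0 = 4 ≡ 0 (mod 2).
  s_2 = 1 + 0 + 1 + 0 + 0 + 1 + 0 + 0 = 3 ≡ 1 (mod 2).
  s_3 = 0 + 1 + 1 + 0 + 1 + 1 + 0 + 0 = 4 ≡ 0 (mod 2).
  s_4 = 0 + 1 + 0 + 0 + 0 + 1 + 1 + 0 = 3 ≡ 1 (mod 2).
s = (0, 1, 0, 1)^T — this equals column 5 of H (binary 0101), so error is at position 5.
Correct: flip bit 5 of r = 001101010110100 to get c = 001111010110100.


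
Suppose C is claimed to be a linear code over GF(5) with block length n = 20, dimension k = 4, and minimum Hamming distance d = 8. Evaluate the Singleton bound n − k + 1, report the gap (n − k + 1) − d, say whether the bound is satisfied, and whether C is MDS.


Singleton RHS = n − k + 1 = 17, slack = 9, bound satisfied, not MDS.

Singleton bound: d ≤ n − k + 1.
Here n = 20, k = 4, so n − k + 1 = 17.
Given d = 8, check d ≤ 17: YES.
Slack = (n − k + 1) − d = 9.
The code is NOT MDS (slack = 9 > 0).
Description: the claimed parameters are [20, 4, 8]_5; such a code would be non-MDS.


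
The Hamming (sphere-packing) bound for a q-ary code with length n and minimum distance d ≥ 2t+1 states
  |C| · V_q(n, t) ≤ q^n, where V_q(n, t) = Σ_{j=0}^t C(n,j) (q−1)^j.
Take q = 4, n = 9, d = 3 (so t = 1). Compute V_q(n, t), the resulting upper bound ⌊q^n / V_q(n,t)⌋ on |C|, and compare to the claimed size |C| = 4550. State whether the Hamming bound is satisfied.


V_q(n, t) = 28, q^n = 262144, Hamming bound = 9362, |C| = 4550 ≤ bound (satisfied).

Step 1: Compute V_q(n, t) = Σ_{j=0}^1 C(n, j) (q−1)^j.
  j = 0: C(9,0)·(3)^0 = 1·1 = 1.
  j = 1: C(9,1)·(3)^1 = 9·3 = 27.
  V_q(n, t) = 1 + 27 = 28.
Step 2: q^n = 4^9 = 262144.
Step 3: Hamming bound ⌊q^n / V_q(n,t)⌋ = ⌊262144/28⌋ = 9362.
Step 4: Compare |C| = 4550 to 9362: satisfied.
The claimed |C| lies below the Hamming bound.


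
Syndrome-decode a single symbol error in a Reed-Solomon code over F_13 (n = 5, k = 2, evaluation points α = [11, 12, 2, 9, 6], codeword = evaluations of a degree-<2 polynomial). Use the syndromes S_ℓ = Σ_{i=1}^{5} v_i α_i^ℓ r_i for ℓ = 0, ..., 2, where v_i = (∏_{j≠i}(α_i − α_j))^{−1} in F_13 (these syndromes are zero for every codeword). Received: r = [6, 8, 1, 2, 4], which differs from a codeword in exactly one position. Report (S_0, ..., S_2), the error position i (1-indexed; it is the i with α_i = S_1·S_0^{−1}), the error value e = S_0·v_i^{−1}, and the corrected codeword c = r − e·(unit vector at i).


S = (2, 12, 7), error at position 5, error magnitude e = 8, c = [6, 8, 1, 2, 9].

Step 1: column multipliers v_i = (∏_{j≠i}(α_i − α_j))^{−1} mod 13.
  i = 1 (α = 11): (11−12)(11−2)(11−9)(11−6) = (−1)·9·2·5 = −90 ≡ 1, so v_1 = 1^{−1} = 1 (mod 13).
  i = 2 (α = 12): (12−11)(12−2)(12−9)(12−6) = 1·10·3·6 = 180 ≡ 11, so v_2 = 11^{−1} = 6 (mod 13).
  i = 3 (α = 2): (2−11)(2−12)(2−9)(2−6) = (−9)·(−10)·(−7)·(−4) = 2520 ≡ 11, so v_3 = 11^{−1} = 6 (mod 13).
  i = 4 (α = 9): (9−11)(9−12)(9−2)(9−6) = (−2)·(−3)·7·3 = 126 ≡ 9, so v_4 = 9^{−1} = 3 (mod 13).
  i = 5 (α = 6): (6−11)(6−12)(6−2)(6−9) = (−5)·(−6)·4·(−3) = −360 ≡ 4, so v_5 = 4^{−1} = 10 (mod 13).
  v = [1, 6, 6, 3, 10].
Step 2: syndromes of r = [6, 8, 1, 2, 4] (all sums mod 13).
  S_0 = Σ v_i r_i = 1·6 + 6·8 + 6·1 + 3·2 + 10·4 = 106 ≡ 2.
  S_1 = Σ v_i α_i r_i = 1·11·6 + 6·12·8 + 6·2·1 + 3·9·2 + 10·6·4 = 948 ≡ 12.
  α_i^2 mod 13 = [4, 1, 4, 3, 10].
  S_2 = Σ v_i α_i^2 r_i = 1·4·6 + 6·1·8 + 6·4·1 + 3·3·2 + 10·10·4 = 514 ≡ 7.
  S = (2, 12, 7) ≠ 0, so r is not a codeword (an error is present).
Step 3: locate the error. For a single error e at position i, S_ℓ = v_i·e·α_i^ℓ, so α_err = S_1/S_0.
  S_0^{−1} = 2^{−1} = 7 (mod 13), so α_err = 12·7 = 84 ≡ 6 = α_5. Error position i = 5.
  Consistency check: S_2/S_1 = 7·12 = 84 ≡ 6 = α_err ✓ (single-error assumption holds).
Step 4: error magnitude e = S_0/v_5 = S_0·∏_{j≠5}(α_5 − α_j) = 2·4 = 8 ≡ 8 (mod 13).
Step 5: correct position 5: c_5 = r_5 − e = 4 − 8 ≡ 9 (mod 13). Hence c = [6, 8, 1, 2, 9].
  Check: interpolating c through the α_i gives m(x) = 10 + 2·x (degree < 2) with m(α_i) = c_i for every i, so c is indeed a codeword.


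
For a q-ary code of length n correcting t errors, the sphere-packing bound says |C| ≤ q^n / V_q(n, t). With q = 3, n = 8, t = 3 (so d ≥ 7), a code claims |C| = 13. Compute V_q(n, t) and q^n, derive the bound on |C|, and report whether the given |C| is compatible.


V_q(n, t) = 577, q^n = 6561, Hamming bound = 11, |C| = 13 > bound (violated).

Step 1: Compute V_q(n, t) = Σ_{j=0}^3 C(n, j) (q−1)^j.
  j = 0: C(8,0)·(2)^0 = 1·1 = 1.
  j = 1: C(8,1)·(2)^1 = 8·2 = 16.
  j = 2: C(8,2)·(2)^2 = 28·4 = 112.
  j = 3: C(8,3)·(2)^3 = 56·8 = 448.
  V_q(n, t) = 1 + 16 + 112 + 448 = 577.
Step 2: q^n = 3^8 = 6561.
Step 3: Hamming bound ⌊q^n / V_q(n,t)⌋ = ⌊6561/577⌋ = 11.
Step 4: Compare |C| = 13 to 11: violated.
The claimed |C| lies above the Hamming bound, so no 3-ary code of length 8 with d ≥ 7 can have 13 codewords.


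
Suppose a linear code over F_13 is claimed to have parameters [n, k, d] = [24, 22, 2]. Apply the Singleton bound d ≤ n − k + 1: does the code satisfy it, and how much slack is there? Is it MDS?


Singleton RHS = n − k + 1 = 3, slack = 1, bound satisfied, not MDS.

Singleton bound: d ≤ n − k + 1.
Here n = 24, k = 22, so n − k + 1 = 3.
Given d = 2, check d ≤ 3: YES.
Slack = (n − k + 1) − d = 1.
The code is NOT MDS (slack = 1 > 0).
Description: the claimed parameters are [24, 22, 2]_13; such a code would be non-MDS.


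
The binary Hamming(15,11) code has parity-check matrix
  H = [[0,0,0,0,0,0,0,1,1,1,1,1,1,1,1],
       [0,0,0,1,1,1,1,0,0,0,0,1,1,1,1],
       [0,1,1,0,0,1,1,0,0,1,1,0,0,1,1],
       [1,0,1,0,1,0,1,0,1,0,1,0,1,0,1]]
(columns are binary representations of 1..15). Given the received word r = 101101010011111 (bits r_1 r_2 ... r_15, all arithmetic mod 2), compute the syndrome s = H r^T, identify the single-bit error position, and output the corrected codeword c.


s = (0, 0, 1, 1)^T, error position = 3, corrected codeword c = 100101010011111

Compute s = H r^T mod 2 one row at a time:
  s_1 = 1 + 0 + 0 + 1 + 1 + 1 + 1 + 1 = 6 ≡ 0 (mod 2).
  s_2 = 1 + 0 + 1 + 0 + 1 + 1 + 1 + 1 = 6 ≡ 0 (mod 2).
  s_3 = 0 + 1 + 1 + 0 + 0 + 1 + 1 + 1 = 5 ≡ 1 (mod 2).
  s_4 = 1 + 1 + 0 + 0 + 0 + 1 + 1 + 1 = 5 ≡ 1 (mod 2).
s = (0, 0, 1, 1)^T — this equals column 3 of H (binary 0011), so error is at position 3.
Correct: flip bit 3 of r = 101101010011111 to get c = 100101010011111.


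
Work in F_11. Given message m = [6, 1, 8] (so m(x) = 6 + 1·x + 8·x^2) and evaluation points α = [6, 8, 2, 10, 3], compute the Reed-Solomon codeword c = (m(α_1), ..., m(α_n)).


c = [3, 9, 7, 2, 4]

Message polynomial: m(x) = 6 + 1·x + 8·x^2 (mod 11).
For each evaluation point α_i, compute m(α_i) mod 11:
  α_1 = 6: Horner steps 8 → 5 → 3, so m(6) = 3.
  α_2 = 8: Horner steps 8 → 10 → 9, so m(8) = 9.
  α_3 = 2: Horner steps 8 → 6 → 7, so m(2) = 7.
  α_4 = 10: Horner steps 8 → 4 → 2, so m(10) = 2.
  α_5 = 3: Horner steps 8 → 3 → 4, so m(3) = 4.
Codeword c = [3, 9, 7, 2, 4] ∈ F_11^5.


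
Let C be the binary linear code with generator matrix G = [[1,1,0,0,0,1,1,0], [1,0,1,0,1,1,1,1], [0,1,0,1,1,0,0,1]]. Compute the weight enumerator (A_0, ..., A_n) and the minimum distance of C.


Weight distribution: A_0 = 1, A_2 = 1, A_4 = 3, A_6 = 3. Minimum distance d = 2.

Enumerate all 2^3 = 8 messages m ∈ F_2^3.
For each, compute codeword c = mG in F_2^8, then tally its weight.
  m = 000 → c = 00000000, weight = 0.
  m = 100 → c = 11000110, weight = 4.
  m = 010 → c = 10101111, weight = 6.
  m = 110 → c = 01101001, weight = 4.
  m = 001 → c = 01011001, weight = 4.
  m = 101 → c = 10011111, weight = 6.
  m = 011 → c = 11110110, weight = 6.
  m = 111 → c = 00110000, weight = 2.
Tally weights:
  weight 0: 1 codewords.
  weight 2: 1 codewords.
  weight 4: 3 codewords.
  weight 6: 3 codewords.
Minimum distance d = smallest w > 0 with A_w > 0 = 2.
Sanity: Σ A_w = 8 = 2^3 = 8 ✓.


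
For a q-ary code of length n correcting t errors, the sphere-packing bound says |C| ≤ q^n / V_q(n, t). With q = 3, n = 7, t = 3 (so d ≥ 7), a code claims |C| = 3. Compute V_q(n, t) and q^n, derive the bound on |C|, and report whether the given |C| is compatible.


V_q(n, t) = 379, q^n = 2187, Hamming bound = 5, |C| = 3 ≤ bound (satisfied).

Step 1: Compute V_q(n, t) = Σ_{j=0}^3 C(n, j) (q−1)^j.
  j = 0: C(7,0)·(2)^0 = 1·1 = 1.
  j = 1: C(7,1)·(2)^1 = 7·2 = 14.
  j = 2: C(7,2)·(2)^2 = 21·4 = 84.
  j = 3: C(7,3)·(2)^3 = 35·8 = 280.
  V_q(n, t) = 1 + 14 + 84 + 280 = 379.
Step 2: q^n = 3^7 = 2187.
Step 3: Hamming bound ⌊q^n / V_q(n,t)⌋ = ⌊2187/379⌋ = 5.
Step 4: Compare |C| = 3 to 5: satisfied.
The claimed |C| lies below the Hamming bound.


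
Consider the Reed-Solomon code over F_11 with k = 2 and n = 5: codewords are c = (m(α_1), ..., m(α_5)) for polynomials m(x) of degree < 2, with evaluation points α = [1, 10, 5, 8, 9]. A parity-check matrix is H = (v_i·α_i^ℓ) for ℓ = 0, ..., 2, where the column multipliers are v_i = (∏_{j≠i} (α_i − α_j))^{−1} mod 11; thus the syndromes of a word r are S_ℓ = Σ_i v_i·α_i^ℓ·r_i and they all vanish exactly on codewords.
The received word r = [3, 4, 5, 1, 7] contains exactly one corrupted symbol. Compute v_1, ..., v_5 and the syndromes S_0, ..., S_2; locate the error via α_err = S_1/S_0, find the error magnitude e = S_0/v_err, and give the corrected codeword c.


S = (1, 10, 1), error at position 2, error magnitude e = 2, c = [3, 2, 5, 1, 7].

Step 1: column multipliers v_i = (∏_{j≠i}(α_i − α_j))^{−1} mod 11.
  i = 1 (α = 1): (1−10)(1−5)(1−8)(1−9) = (−9)·(−4)·(−7)·(−8) = 2016 ≡ 3, so v_1 = 3^{−1} = 4 (mod 11).
  i = 2 (α = 10): (10−1)(10−5)(10−8)(10−9) = 9·5·2·1 = 90 ≡ 2, so v_2 = 2^{−1} = 6 (mod 11).
  i = 3 (α = 5): (5−1)(5−10)(5−8)(5−9) = 4·(−5)·(−3)·(−4) = −240 ≡ 2, so v_3 = 2^{−1} = 6 (mod 11).
  i = 4 (α = 8): (8−1)(8−10)(8−5)(8−9) = 7·(−2)·3·(−1) = 42 ≡ 9, so v_4 = 9^{−1} = 5 (mod 11).
  i = 5 (α = 9): (9−1)(9−10)(9−5)(9−8) = 8·(−1)·4·1 = −32 ≡ 1, so v_5 = 1^{−1} = 1 (mod 11).
  v = [4, 6, 6, 5, 1].
Step 2: syndromes of r = [3, 4, 5, 1, 7] (all sums mod 11).
  S_0 = Σ v_i r_i = 4·3 + 6·4 + 6·5 + 5·1 + 1·7 = 78 ≡ 1.
  S_1 = Σ v_i α_i r_i = 4·1·3 + 6·10·4 + 6·5·5 + 5·8·1 + 1·9·7 = 505 ≡ 10.
  α_i^2 mod 11 = [1, 1, 3, 9, 4].
  S_2 = Σ v_i α_i^2 r_i = 4·1·3 + 6·1·4 + 6·3·5 + 5·9·1 + 1·4·7 = 199 ≡ 1.
  S = (1, 10, 1) ≠ 0, so r is not a codeword (an error is present).
Step 3: locate the error. For a single error e at position i, S_ℓ = v_i·e·α_i^ℓ, so α_err = S_1/S_0.
  S_0^{−1} = 1^{−1} = 1 (mod 11), so α_err = 10·1 = 10 ≡ 10 = α_2. Error position i = 2.
  Consistency check: S_2/S_1 = 1·10 = 10 ≡ 10 = α_err ✓ (single-error assumption holds).
Step 4: error magnitude e = S_0/v_2 = S_0·∏_{j≠2}(α_2 − α_j) = 1·2 = 2 ≡ 2 (mod 11).
Step 5: correct position 2: c_2 = r_2 − e = 4 − 2 ≡ 2 (mod 11). Hence c = [3, 2, 5, 1, 7].
  Check: interpolating c through the α_i gives m(x) = 8 + 6·x (degree < 2) with m(α_i) = c_i for every i, so c is indeed a codeword.


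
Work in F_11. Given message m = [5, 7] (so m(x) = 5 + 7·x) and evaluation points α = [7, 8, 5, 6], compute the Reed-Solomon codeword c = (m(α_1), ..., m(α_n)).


c = [10, 6, 7, 3]

Message polynomial: m(x) = 5 + 7·x (mod 11).
For each evaluation point α_i, compute m(α_i) mod 11:
  α_1 = 7: Horner steps 7 → 10, so m(7) = 10.
  α_2 = 8: Horner steps 7 → 6, so m(8) = 6.
  α_3 = 5: Horner steps 7 → 7, so m(5) = 7.
  α_4 = 6: Horner steps 7 → 3, so m(6) = 3.
Codeword c = [10, 6, 7, 3] ∈ F_11^4.


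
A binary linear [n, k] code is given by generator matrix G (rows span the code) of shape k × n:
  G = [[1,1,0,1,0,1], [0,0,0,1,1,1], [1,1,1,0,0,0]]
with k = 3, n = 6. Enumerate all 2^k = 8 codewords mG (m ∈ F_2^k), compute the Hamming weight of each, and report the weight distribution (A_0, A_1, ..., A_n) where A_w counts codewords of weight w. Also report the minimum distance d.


Weight distribution: A_0 = 1, A_2 = 1, A_3 = 4, A_4 = 1, A_6 = 1. Minimum distance d = 2.

Enumerate all 2^3 = 8 messages m ∈ F_2^3.
For each, compute codeword c = mG in F_2^6, then tally its weight.
  m = 000 → c = 000000, weight = 0.
  m = 100 → c = 110101, weight = 4.
  m = 010 → c = 000111, weight = 3.
  m = 110 → c = 110010, weight = 3.
  m = 001 → c = 111000, weight = 3.
  m = 101 → c = 001101, weight = 3.
  m = 011 → c = 111111, weight = 6.
  m = 111 → c = 001010, weight = 2.
Tally weights:
  weight 0: 1 codewords.
  weight 2: 1 codewords.
  weight 3: 4 codewords.
  weight 4: 1 codewords.
  weight 6: 1 codewords.
Minimum distance d = smallest w > 0 with A_w > 0 = 2.
Sanity: Σ A_w = 8 = 2^3 = 8 ✓.


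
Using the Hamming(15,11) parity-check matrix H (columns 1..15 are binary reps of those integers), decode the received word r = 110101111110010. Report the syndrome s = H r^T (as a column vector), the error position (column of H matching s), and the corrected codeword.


s = (1, 0, 0, 0)^T, error position = 8, corrected codeword c = 110101101110010

Compute s = H r^T mod 2 one row at a time:
  s_1 = 1 + 1 + 1 + 1 + 0 + 0 + 1 + 0 = 5 ≡ 1 (mod 2).
  s_2 = 1 + 0 + 1 + 1 + 0 + 0 + 1 + 0 = 4 ≡ 0 (mod 2).
  s_3 = 1 + 0 + 1 + 1 + 1 + 1 + 1 + 0 = 6 ≡ 0 (mod 2).
  s_4 = 1 + 0 + 0 + 1 + 1 + 1 + 0 + 0 = 4 ≡ 0 (mod 2).
s = (1, 0, 0, 0)^T — this equals column 8 of H (binary 1000), so error is at position 8.
Correct: flip bit 8 of r = 110101111110010 to get c = 110101101110010.


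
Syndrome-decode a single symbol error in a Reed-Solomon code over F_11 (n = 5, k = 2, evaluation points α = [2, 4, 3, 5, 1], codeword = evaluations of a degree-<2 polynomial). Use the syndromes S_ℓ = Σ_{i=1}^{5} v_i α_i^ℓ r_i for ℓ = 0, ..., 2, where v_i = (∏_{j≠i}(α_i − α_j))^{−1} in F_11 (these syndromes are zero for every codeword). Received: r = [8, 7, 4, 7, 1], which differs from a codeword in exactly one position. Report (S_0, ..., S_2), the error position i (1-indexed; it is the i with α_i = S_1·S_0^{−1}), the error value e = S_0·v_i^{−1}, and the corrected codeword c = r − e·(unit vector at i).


S = (8, 10, 7), error at position 2, error magnitude e = 7, c = [8, 0, 4, 7, 1].

Step 1: column multipliers v_i = (∏_{j≠i}(α_i − α_j))^{−1} mod 11.
  i = 1 (α = 2): (2−4)(2−3)(2−5)(2−1) = (−2)·(−1)·(−3)·1 = −6 ≡ 5, so v_1 = 5^{−1} = 9 (mod 11).
  i = 2 (α = 4): (4−2)(4−3)(4−5)(4−1) = 2·1·(−1)·3 = −6 ≡ 5, so v_2 = 5^{−1} = 9 (mod 11).
  i = 3 (α = 3): (3−2)(3−4)(3−5)(3−1) = 1·(−1)·(−2)·2 = 4 ≡ 4, so v_3 = 4^{−1} = 3 (mod 11).
  i = 4 (α = 5): (5−2)(5−4)(5−3)(5−1) = 3·1·2·4 = 24 ≡ 2, so v_4 = 2^{−1} = 6 (mod 11).
  i = 5 (α = 1): (1−2)(1−4)(1−3)(1−5) = (−1)·(−3)·(−2)·(−4) = 24 ≡ 2, so v_5 = 2^{−1} = 6 (mod 11).
  v = [9, 9, 3, 6, 6].
Step 2: syndromes of r = [8, 7, 4, 7, 1] (all sums mod 11).
  S_0 = Σ v_i r_i = 9·8 + 9·7 + 3·4 + 6·7 + 6·1 = 195 ≡ 8.
  S_1 = Σ v_i α_i r_i = 9·2·8 + 9·4·7 + 3·3·4 + 6·5·7 + 6·1·1 = 648 ≡ 10.
  α_i^2 mod 11 = [4, 5, 9, 3, 1].
  S_2 = Σ v_i α_i^2 r_i = 9·4·8 + 9·5·7 + 3·9·4 + 6·3·7 + 6·1·1 = 843 ≡ 7.
  S = (8, 10, 7) ≠ 0, so r is not a codeword (an error is present).
Step 3: locate the error. For a single error e at position i, S_ℓ = v_i·e·α_i^ℓ, so α_err = S_1/S_0.
  S_0^{−1} = 8^{−1} = 7 (mod 11), so α_err = 10·7 = 70 ≡ 4 = α_2. Error position i = 2.
  Consistency check: S_2/S_1 = 7·10 = 70 ≡ 4 = α_err ✓ (single-error assumption holds).
Step 4: error magnitude e = S_0/v_2 = S_0·∏_{j≠2}(α_2 − α_j) = 8·5 = 40 ≡ 7 (mod 11).
Step 5: correct position 2: c_2 = r_2 − e = 7 − 7 ≡ 0 (mod 11). Hence c = [8, 0, 4, 7, 1].
  Check: interpolating c through the α_i gives m(x) = 5 + 7·x (degree < 2) with m(α_i) = c_i for every i, so c is indeed a codeword.


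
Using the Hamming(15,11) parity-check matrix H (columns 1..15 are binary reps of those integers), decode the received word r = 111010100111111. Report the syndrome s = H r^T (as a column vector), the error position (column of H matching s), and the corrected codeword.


s = (0, 0, 1, 1)^T, error position = 3, corrected codeword c = 110010100111111

Compute s = H r^T mod 2 one row at a time:
  s_1 = 0 + 0 + 1 + 1 + 1 + 1 + 1 + 1 = 6 ≡ 0 (mod 2).
  s_2 = 0 + 1 + 0 + 1 + 1 + 1 + 1 + 1 = 6 ≡ 0 (mod 2).
  s_3 = 1 + 1 + 0 + 1 + 1 + 1 + 1 + 1 = 7 ≡ 1 (mod 2).
  s_4 = 1 + 1 + 1 + 1 + 0 + 1 + 1 + 1 = 7 ≡ 1 (mod 2).
s = (0, 0, 1, 1)^T — this equals column 3 of H (binary 0011), so error is at position 3.
Correct: flip bit 3 of r = 111010100111111 to get c = 110010100111111.


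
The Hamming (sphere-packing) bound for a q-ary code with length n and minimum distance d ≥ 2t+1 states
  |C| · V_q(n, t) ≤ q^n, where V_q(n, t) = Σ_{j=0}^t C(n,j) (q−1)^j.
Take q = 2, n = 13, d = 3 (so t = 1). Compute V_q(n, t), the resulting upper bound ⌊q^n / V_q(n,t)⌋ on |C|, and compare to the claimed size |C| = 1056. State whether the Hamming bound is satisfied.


V_q(n, t) = 14, q^n = 8192, Hamming bound = 585, |C| = 1056 > bound (violated).

Step 1: Compute V_q(n, t) = Σ_{j=0}^1 C(n, j) (q−1)^j.
  j = 0: C(13,0)·(1)^0 = 1·1 = 1.
  j = 1: C(13,1)·(1)^1 = 13·1 = 13.
  V_q(n, t) = 1 + 13 = 14.
Step 2: q^n = 2^13 = 8192.
Step 3: Hamming bound ⌊q^n / V_q(n,t)⌋ = ⌊8192/14⌋ = 585.
Step 4: Compare |C| = 1056 to 585: violated.
The claimed |C| lies above the Hamming bound, so no 2-ary code of length 13 with d ≥ 3 can have 1056 codewords.


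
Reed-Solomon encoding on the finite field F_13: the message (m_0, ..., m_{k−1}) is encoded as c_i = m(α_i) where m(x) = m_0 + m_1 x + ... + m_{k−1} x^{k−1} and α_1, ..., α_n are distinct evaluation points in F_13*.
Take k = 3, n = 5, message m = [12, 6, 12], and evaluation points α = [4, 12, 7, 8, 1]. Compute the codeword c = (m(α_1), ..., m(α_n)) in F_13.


c = [7, 5, 5, 9, 4]

Message polynomial: m(x) = 12 + 6·x + 12·x^2 (mod 13).
For each evaluation point α_i, compute m(α_i) mod 13:
  α_1 = 4: Horner steps 12 → 2 → 7, so m(4) = 7.
  α_2 = 12: Horner steps 12 → 7 → 5, so m(12) = 5.
  α_3 = 7: Horner steps 12 → 12 → 5, so m(7) = 5.
  α_4 = 8: Horner steps 12 → 11 → 9, so m(8) = 9.
  α_5 = 1: Horner steps 12 → 5 → 4, so m(1) = 4.
Codeword c = [7, 5, 5, 9, 4] ∈ F_13^5.


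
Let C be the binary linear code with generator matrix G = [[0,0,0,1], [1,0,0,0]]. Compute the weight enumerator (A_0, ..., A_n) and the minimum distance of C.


Weight distribution: A_0 = 1, A_1 = 2, A_2 = 1. Minimum distance d = 1.

Enumerate all 2^2 = 4 messages m ∈ F_2^2.
For each, compute codeword c = mG in F_2^4, then tally its weight.
  m = 00 → c = 0000, weight = 0.
  m = 10 → c = 0001, weight = 1.
  m = 01 → c = 1000, weight = 1.
  m = 11 → c = 1001, weight = 2.
Tally weights:
  weight 0: 1 codewords.
  weight 1: 2 codewords.
  weight 2: 1 codewords.
Minimum distance d = smallest w > 0 with A_w > 0 = 1.
Sanity: Σ A_w = 4 = 2^2 = 4 ✓.


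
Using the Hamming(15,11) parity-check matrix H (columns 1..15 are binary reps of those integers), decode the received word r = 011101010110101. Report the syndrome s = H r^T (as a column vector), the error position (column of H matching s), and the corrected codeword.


s = (1, 0, 0, 0)^T, error position = 8, corrected codeword c = 011101000110101

Compute s = H r^T mod 2 one row at a time:
  s_1 = 1 + 0 + 1 + 1 + 0 + 1 + 0 + 1 = 5 ≡ 1 (mod 2).
  s_2 = 1 + 0 + 1 + 0 + 0 + 1 + 0 + 1 = 4 ≡ 0 (mod 2).
  s_3 = 1 + 1 + 1 + 0 + 1 + 1 + 0 + 1 = 6 ≡ 0 (mod 2).
  s_4 = 0 + 1 + 0 + 0 + 0 + 1 + 1 + 1 = 4 ≡ 0 (mod 2).
s = (1, 0, 0, 0)^T — this equals column 8 of H (binary 1000), so error is at position 8.
Correct: flip bit 8 of r = 011101010110101 to get c = 011101000110101.


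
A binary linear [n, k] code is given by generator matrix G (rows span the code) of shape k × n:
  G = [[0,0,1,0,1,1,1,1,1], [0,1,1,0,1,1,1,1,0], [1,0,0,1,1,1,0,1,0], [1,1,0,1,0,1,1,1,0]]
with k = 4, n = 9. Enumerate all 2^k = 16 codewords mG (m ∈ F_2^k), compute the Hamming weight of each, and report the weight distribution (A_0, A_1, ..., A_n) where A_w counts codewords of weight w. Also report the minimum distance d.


Weight distribution: A_0 = 1, A_2 = 1, A_3 = 3, A_4 = 1, A_5 = 4, A_6 = 5, A_7 = 1. Minimum distance d = 2.

Enumerate all 2^4 = 16 messages m ∈ F_2^4.
For each, compute codeword c = mG in F_2^9, then tally its weight.
  m = 0000 → c = 000000000, weight = 0.
  m = 1000 → c = 001011111, weight = 6.
  m = 0100 → c = 011011110, weight = 6.
  m = 1100 → c = 010000001, weight = 2.
  m = 0010 → c = 100111010, weight = 5.
  m = 1010 → c = 101100101, weight = 5.
  m = 0110 → c = 111100100, weight = 5.
  m = 1110 → c = 110111011, weight = 7.
  m = 0001 → c = 110101110, weight = 6.
  m = 1001 → c = 111110001, weight = 6.
  m = 0101 → c = 101110000, weight = 4.
  m = 1101 → c = 100101111, weight = 6.
  m = 0011 → c = 010010100, weight = 3.
  m = 1011 → c = 011001011, weight = 5.
  m = 0111 → c = 001001010, weight = 3.
  m = 1111 → c = 000010101, weight = 3.
Tally weights:
  weight 0: 1 codewords.
  weight 2: 1 codewords.
  weight 3: 3 codewords.
  weight 4: 1 codewords.
  weight 5: 4 codewords.
  weight 6: 5 codewords.
  weight 7: 1 codewords.
Minimum distance d = smallest w > 0 with A_w > 0 = 2.
Sanity: Σ A_w = 16 = 2^4 = 16 ✓.


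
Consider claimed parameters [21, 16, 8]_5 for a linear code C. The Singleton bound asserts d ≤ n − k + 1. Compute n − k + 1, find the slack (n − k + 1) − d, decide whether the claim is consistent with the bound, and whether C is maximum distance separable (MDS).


Singleton RHS = n − k + 1 = 6, slack = -2, bound violated (no such code; not MDS).

Singleton bound: d ≤ n − k + 1.
Here n = 21, k = 16, so n − k + 1 = 6.
Given d = 8, check d ≤ 6: NO.
Slack = (n − k + 1) − d = -2.
The slack is negative: d = 8 exceeds n − k + 1 = 6 by 2, so the Singleton bound is violated and no linear [21, 16, 8]_5 code can exist. In particular it is not MDS (MDS requires d = n − k + 1 exactly).
Description: the claimed parameters are [21, 16, 8]_5; such a code would be impossible (violates the Singleton bound).


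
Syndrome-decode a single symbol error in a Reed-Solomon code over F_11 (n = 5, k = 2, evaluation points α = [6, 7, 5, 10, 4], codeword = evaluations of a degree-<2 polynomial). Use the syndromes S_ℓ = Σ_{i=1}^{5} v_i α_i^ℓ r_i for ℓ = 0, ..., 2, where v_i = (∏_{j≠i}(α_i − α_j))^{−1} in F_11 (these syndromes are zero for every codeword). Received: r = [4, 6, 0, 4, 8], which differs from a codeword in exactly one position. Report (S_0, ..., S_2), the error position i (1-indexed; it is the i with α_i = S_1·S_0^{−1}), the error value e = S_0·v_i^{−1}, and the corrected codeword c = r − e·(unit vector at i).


S = (7, 9, 10), error at position 1, error magnitude e = 1, c = [3, 6, 0, 4, 8].

Step 1: column multipliers v_i = (∏_{j≠i}(α_i − α_j))^{−1} mod 11.
  i = 1 (α = 6): (6−7)(6−5)(6−10)(6−4) = (−1)·1·(−4)·2 = 8 ≡ 8, so v_1 = 8^{−1} = 7 (mod 11).
  i = 2 (α = 7): (7−6)(7−5)(7−10)(7−4) = 1·2·(−3)·3 = −18 ≡ 4, so v_2 = 4^{−1} = 3 (mod 11).
  i = 3 (α = 5): (5−6)(5−7)(5−10)(5−4) = (−1)·(−2)·(−5)·1 = −10 ≡ 1, so v_3 = 1^{−1} = 1 (mod 11).
  i = 4 (α = 10): (10−6)(10−7)(10−5)(10−4) = 4·3·5·6 = 360 ≡ 8, so v_4 = 8^{−1} = 7 (mod 11).
  i = 5 (α = 4): (4−6)(4−7)(4−5)(4−10) = (−2)·(−3)·(−1)·(−6) = 36 ≡ 3, so v_5 = 3^{−1} = 4 (mod 11).
  v = [7, 3, 1, 7, 4].
Step 2: syndromes of r = [4, 6, 0, 4, 8] (all sums mod 11).
  S_0 = Σ v_i r_i = 7·4 + 3·6 + 1·0 + 7·4 + 4·8 = 106 ≡ 7.
  S_1 = Σ v_i α_i r_i = 7·6·4 + 3·7·6 + 1·5·0 + 7·10·4 + 4·4·8 = 702 ≡ 9.
  α_i^2 mod 11 = [3, 5, 3, 1, 5].
  S_2 = Σ v_i α_i^2 r_i = 7·3·4 + 3·5·6 + 1·3·0 + 7·1·4 + 4·5·8 = 362 ≡ 10.
  S = (7, 9, 10) ≠ 0, so r is not a codeword (an error is present).
Step 3: locate the error. For a single error e at position i, S_ℓ = v_i·e·α_i^ℓ, so α_err = S_1/S_0.
  S_0^{−1} = 7^{−1} = 8 (mod 11), so α_err = 9·8 = 72 ≡ 6 = α_1. Error position i = 1.
  Consistency check: S_2/S_1 = 10·5 = 50 ≡ 6 = α_err ✓ (single-error assumption holds).
Step 4: error magnitude e = S_0/v_1 = S_0·∏_{j≠1}(α_1 − α_j) = 7·8 = 56 ≡ 1 (mod 11).
Step 5: correct position 1: c_1 = r_1 − e = 4 − 1 ≡ 3 (mod 11). Hence c = [3, 6, 0, 4, 8].
  Check: interpolating c through the α_i gives m(x) = 7 + 3·x (degree < 2) with m(α_i) = c_i for every i, so c is indeed a codeword.


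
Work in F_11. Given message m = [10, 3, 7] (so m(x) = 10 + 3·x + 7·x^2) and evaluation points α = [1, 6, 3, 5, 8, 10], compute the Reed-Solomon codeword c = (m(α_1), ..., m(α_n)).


c = [9, 5, 5, 2, 9, 3]

Message polynomial: m(x) = 10 + 3·x + 7·x^2 (mod 11).
For each evaluation point α_i, compute m(α_i) mod 11:
  α_1 = 1: Horner steps 7 → 10 → 9, so m(1) = 9.
  α_2 = 6: Horner steps 7 → 1 → 5, so m(6) = 5.
  α_3 = 3: Horner steps 7 → 2 → 5, so m(3) = 5.
  α_4 = 5: Horner steps 7 → 5 → 2, so m(5) = 2.
  α_5 = 8: Horner steps 7 → 4 → 9, so m(8) = 9.
  α_6 = 10: Horner steps 7 → 7 → 3, so m(10) = 3.
Codeword c = [9, 5, 5, 2, 9, 3] ∈ F_11^6.


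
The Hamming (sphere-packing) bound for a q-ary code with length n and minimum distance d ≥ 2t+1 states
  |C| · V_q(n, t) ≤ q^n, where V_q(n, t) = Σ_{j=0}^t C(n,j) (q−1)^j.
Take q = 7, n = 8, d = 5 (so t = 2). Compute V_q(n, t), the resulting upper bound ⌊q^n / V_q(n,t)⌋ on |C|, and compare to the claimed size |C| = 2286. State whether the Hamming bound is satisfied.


V_q(n, t) = 1057, q^n = 5764801, Hamming bound = 5453, |C| = 2286 ≤ bound (satisfied).

Step 1: Compute V_q(n, t) = Σ_{j=0}^2 C(n, j) (q−1)^j.
  j = 0: C(8,0)·(6)^0 = 1·1 = 1.
  j = 1: C(8,1)·(6)^1 = 8·6 = 48.
  j = 2: C(8,2)·(6)^2 = 28·36 = 1008.
  V_q(n, t) = 1 + 48 + 1008 = 1057.
Step 2: q^n = 7^8 = 5764801.
Step 3: Hamming bound ⌊q^n / V_q(n,t)⌋ = ⌊5764801/1057⌋ = 5453.
Step 4: Compare |C| = 2286 to 5453: satisfied.
The claimed |C| lies below the Hamming bound.


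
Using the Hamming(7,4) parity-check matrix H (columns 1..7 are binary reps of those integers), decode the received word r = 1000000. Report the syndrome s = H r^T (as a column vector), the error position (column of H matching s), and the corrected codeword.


s = (0, 0, 1)^T, error position = 1, corrected codeword c = 0000000

Compute s = H r^T mod 2 one row at a time:
  s_1 = 0 + 0 + 0 + 0 = 0 ≡ 0 (mod 2).
  s_2 = 0 + 0 + 0 + 0 = 0 ≡ 0 (mod 2).
  s_3 = 1 + 0 + 0 + 0 = 1 ≡ 1 (mod 2).
s = (0, 0, 1)^T — this equals column 1 of H (binary 001), so error is at position 1.
Correct: flip bit 1 of r = 1000000 to get c = 0000000.
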